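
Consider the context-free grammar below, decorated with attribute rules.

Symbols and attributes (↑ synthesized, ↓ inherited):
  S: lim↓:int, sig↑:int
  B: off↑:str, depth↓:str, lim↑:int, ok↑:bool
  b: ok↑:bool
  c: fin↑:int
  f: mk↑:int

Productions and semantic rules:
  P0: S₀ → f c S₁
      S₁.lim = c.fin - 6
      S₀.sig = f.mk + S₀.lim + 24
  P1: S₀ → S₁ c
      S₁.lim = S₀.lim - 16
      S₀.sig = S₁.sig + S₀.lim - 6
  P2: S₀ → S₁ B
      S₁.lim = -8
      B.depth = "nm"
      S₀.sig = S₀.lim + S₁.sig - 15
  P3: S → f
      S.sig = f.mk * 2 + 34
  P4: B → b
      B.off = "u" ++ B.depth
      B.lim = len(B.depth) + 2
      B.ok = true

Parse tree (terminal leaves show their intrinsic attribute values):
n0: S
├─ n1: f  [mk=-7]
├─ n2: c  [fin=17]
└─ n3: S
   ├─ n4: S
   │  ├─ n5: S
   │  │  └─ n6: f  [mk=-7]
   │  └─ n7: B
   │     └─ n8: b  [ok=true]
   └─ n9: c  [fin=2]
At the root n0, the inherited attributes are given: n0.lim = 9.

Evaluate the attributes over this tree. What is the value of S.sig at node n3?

1. n0.lim = 9  [given at root]
2. n1.mk = -7  [terminal]
3. n2.fin = 17  [terminal]
4. n3.lim = 11  [c.fin - 6]
5. n4.lim = -5  [S₀.lim - 16]
6. n5.lim = -8  [-8]
7. n6.mk = -7  [terminal]
8. n5.sig = 20  [f.mk * 2 + 34]
9. n7.depth = "nm"  ["nm"]
10. n8.ok = true  [terminal]
11. n7.off = "unm"  ["u" ++ B.depth]
12. n7.lim = 4  [len(B.depth) + 2]
13. n7.ok = true  [true]
14. n4.sig = 0  [S₀.lim + S₁.sig - 15]
15. n9.fin = 2  [terminal]
16. n3.sig = 5  [S₁.sig + S₀.lim - 6]
17. n0.sig = 26  [f.mk + S₀.lim + 24]

5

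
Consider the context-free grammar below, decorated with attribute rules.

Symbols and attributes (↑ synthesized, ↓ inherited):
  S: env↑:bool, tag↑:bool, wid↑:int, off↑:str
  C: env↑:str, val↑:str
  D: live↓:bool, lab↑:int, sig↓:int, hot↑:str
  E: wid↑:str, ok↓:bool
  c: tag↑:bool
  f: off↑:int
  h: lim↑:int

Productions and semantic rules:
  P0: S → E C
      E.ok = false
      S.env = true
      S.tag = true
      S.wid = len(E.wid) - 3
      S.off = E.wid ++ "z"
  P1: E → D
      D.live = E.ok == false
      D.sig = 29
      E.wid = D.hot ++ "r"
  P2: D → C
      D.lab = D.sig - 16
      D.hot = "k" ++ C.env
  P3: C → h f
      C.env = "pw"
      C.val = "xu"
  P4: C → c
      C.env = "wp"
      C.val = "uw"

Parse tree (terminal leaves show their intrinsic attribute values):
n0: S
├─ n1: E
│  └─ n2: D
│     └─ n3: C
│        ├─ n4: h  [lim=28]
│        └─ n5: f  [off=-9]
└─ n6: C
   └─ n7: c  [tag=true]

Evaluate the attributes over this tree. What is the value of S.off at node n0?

1. n1.ok = false  [false]
2. n2.live = true  [E.ok == false]
3. n2.sig = 29  [29]
4. n4.lim = 28  [terminal]
5. n5.off = -9  [terminal]
6. n3.env = "pw"  ["pw"]
7. n3.val = "xu"  ["xu"]
8. n2.lab = 13  [D.sig - 16]
9. n2.hot = "kpw"  ["k" ++ C.env]
10. n1.wid = "kpwr"  [D.hot ++ "r"]
11. n7.tag = true  [terminal]
12. n6.env = "wp"  ["wp"]
13. n6.val = "uw"  ["uw"]
14. n0.env = true  [true]
15. n0.tag = true  [true]
16. n0.wid = 1  [len(E.wid) - 3]
17. n0.off = "kpwrz"  [E.wid ++ "z"]

"kpwrz"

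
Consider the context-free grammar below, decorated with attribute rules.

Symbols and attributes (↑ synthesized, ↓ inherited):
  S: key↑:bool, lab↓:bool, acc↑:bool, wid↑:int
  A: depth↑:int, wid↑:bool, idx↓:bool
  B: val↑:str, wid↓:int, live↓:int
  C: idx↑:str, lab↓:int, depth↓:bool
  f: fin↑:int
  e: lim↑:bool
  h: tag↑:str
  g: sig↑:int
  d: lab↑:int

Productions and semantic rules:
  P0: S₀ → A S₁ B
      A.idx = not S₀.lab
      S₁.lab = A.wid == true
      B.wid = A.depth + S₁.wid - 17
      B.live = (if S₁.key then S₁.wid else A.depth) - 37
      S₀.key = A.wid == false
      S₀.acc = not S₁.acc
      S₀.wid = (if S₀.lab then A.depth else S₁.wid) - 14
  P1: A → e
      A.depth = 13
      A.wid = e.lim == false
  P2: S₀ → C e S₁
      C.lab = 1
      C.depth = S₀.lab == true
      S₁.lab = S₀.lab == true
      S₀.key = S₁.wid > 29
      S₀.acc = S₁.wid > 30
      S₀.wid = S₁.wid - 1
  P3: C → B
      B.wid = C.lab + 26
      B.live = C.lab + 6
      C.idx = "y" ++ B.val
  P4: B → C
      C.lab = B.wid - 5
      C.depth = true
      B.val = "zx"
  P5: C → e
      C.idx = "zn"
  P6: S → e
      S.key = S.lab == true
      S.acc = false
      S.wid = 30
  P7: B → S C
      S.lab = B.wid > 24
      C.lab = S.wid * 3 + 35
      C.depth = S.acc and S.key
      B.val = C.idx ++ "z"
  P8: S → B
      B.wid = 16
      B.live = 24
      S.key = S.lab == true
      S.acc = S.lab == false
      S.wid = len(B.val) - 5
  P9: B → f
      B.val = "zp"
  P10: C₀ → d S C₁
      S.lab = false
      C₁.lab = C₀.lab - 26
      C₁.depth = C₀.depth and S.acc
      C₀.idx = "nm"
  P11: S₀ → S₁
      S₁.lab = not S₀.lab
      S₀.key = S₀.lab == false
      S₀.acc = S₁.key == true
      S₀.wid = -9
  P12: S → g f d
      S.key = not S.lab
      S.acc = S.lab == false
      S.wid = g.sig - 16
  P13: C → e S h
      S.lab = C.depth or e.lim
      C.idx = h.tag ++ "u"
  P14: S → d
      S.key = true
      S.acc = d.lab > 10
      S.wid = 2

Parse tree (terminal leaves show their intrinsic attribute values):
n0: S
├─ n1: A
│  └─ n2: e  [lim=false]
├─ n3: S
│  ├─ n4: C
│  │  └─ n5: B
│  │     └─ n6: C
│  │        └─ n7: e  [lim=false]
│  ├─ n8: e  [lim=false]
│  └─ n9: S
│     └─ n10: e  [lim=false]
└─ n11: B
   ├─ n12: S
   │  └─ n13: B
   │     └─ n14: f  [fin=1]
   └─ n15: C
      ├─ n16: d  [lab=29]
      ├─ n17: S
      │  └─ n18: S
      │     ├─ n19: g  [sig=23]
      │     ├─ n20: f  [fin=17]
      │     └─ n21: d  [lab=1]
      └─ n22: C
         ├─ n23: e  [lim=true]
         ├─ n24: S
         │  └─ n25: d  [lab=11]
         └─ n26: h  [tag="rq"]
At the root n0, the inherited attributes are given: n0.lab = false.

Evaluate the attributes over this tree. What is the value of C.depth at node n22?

1. n0.lab = false  [given at root]
2. n1.idx = true  [not S₀.lab]
3. n2.lim = false  [terminal]
4. n1.depth = 13  [13]
5. n1.wid = true  [e.lim == false]
6. n3.lab = true  [A.wid == true]
7. n4.lab = 1  [1]
8. n4.depth = true  [S₀.lab == true]
9. n5.wid = 27  [C.lab + 26]
10. n5.live = 7  [C.lab + 6]
11. n6.lab = 22  [B.wid - 5]
12. n6.depth = true  [true]
13. n7.lim = false  [terminal]
14. n6.idx = "zn"  ["zn"]
15. n5.val = "zx"  ["zx"]
16. n4.idx = "yzx"  ["y" ++ B.val]
17. n8.lim = false  [terminal]
18. n9.lab = true  [S₀.lab == true]
19. n10.lim = false  [terminal]
20. n9.key = true  [S.lab == true]
21. n9.acc = false  [false]
22. n9.wid = 30  [30]
23. n3.key = true  [S₁.wid > 29]
24. n3.acc = false  [S₁.wid > 30]
25. n3.wid = 29  [S₁.wid - 1]
26. n11.wid = 25  [A.depth + S₁.wid - 17]
27. n11.live = -8  [(if S₁.key then S₁.wid else A.depth) - 37]
28. n12.lab = true  [B.wid > 24]
29. n13.wid = 16  [16]
30. n13.live = 24  [24]
31. n14.fin = 1  [terminal]
32. n13.val = "zp"  ["zp"]
33. n12.key = true  [S.lab == true]
34. n12.acc = false  [S.lab == false]
35. n12.wid = -3  [len(B.val) - 5]
36. n15.lab = 26  [S.wid * 3 + 35]
37. n15.depth = false  [S.acc and S.key]
38. n16.lab = 29  [terminal]
39. n17.lab = false  [false]
40. n18.lab = true  [not S₀.lab]
41. n19.sig = 23  [terminal]
42. n20.fin = 17  [terminal]
43. n21.lab = 1  [terminal]
44. n18.key = false  [not S.lab]
45. n18.acc = false  [S.lab == false]
46. n18.wid = 7  [g.sig - 16]
47. n17.key = true  [S₀.lab == false]
48. n17.acc = false  [S₁.key == true]
49. n17.wid = -9  [-9]
50. n22.lab = 0  [C₀.lab - 26]
51. n22.depth = false  [C₀.depth and S.acc]
52. n23.lim = true  [terminal]
53. n24.lab = true  [C.depth or e.lim]
54. n25.lab = 11  [terminal]
55. n24.key = true  [true]
56. n24.acc = true  [d.lab > 10]
57. n24.wid = 2  [2]
58. n26.tag = "rq"  [terminal]
59. n22.idx = "rqu"  [h.tag ++ "u"]
60. n15.idx = "nm"  ["nm"]
61. n11.val = "nmz"  [C.idx ++ "z"]
62. n0.key = false  [A.wid == false]
63. n0.acc = true  [not S₁.acc]
64. n0.wid = 15  [(if S₀.lab then A.depth else S₁.wid) - 14]

false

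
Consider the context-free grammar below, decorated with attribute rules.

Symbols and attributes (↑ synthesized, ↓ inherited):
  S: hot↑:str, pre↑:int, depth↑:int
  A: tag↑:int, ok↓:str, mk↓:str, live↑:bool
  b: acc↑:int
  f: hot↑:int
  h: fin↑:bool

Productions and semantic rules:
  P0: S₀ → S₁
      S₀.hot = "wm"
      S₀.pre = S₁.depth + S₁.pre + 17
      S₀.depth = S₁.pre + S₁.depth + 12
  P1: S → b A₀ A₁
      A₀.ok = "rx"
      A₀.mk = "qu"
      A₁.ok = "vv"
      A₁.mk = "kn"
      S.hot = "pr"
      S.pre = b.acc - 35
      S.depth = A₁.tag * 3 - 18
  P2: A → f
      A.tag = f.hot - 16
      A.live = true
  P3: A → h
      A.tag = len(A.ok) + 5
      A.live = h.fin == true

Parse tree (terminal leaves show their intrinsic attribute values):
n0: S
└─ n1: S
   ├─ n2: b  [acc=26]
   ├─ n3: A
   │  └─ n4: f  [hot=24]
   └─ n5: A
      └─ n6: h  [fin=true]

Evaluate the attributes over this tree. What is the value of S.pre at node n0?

11

1. n2.acc = 26  [terminal]
2. n3.ok = "rx"  ["rx"]
3. n3.mk = "qu"  ["qu"]
4. n4.hot = 24  [terminal]
5. n3.tag = 8  [f.hot - 16]
6. n3.live = true  [true]
7. n5.ok = "vv"  ["vv"]
8. n5.mk = "kn"  ["kn"]
9. n6.fin = true  [terminal]
10. n5.tag = 7  [len(A.ok) + 5]
11. n5.live = true  [h.fin == true]
12. n1.hot = "pr"  ["pr"]
13. n1.pre = -9  [b.acc - 35]
14. n1.depth = 3  [A₁.tag * 3 - 18]
15. n0.hot = "wm"  ["wm"]
16. n0.pre = 11  [S₁.depth + S₁.pre + 17]
17. n0.depth = 6  [S₁.pre + S₁.depth + 12]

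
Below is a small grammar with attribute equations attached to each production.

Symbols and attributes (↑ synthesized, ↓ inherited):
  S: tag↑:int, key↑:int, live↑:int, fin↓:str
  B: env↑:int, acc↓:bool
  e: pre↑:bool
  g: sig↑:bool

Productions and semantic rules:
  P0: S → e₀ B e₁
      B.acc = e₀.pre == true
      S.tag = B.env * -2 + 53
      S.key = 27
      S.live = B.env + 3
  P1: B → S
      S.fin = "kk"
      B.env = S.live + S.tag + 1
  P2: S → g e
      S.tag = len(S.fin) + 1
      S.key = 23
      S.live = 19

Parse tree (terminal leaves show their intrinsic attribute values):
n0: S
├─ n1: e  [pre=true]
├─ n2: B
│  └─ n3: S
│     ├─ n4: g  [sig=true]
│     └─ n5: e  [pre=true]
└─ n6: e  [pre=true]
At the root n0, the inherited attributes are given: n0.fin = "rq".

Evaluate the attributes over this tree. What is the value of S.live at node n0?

26

1. n0.fin = "rq"  [given at root]
2. n1.pre = true  [terminal]
3. n2.acc = true  [e₀.pre == true]
4. n3.fin = "kk"  ["kk"]
5. n4.sig = true  [terminal]
6. n5.pre = true  [terminal]
7. n3.tag = 3  [len(S.fin) + 1]
8. n3.key = 23  [23]
9. n3.live = 19  [19]
10. n2.env = 23  [S.live + S.tag + 1]
11. n6.pre = true  [terminal]
12. n0.tag = 7  [B.env * -2 + 53]
13. n0.key = 27  [27]
14. n0.live = 26  [B.env + 3]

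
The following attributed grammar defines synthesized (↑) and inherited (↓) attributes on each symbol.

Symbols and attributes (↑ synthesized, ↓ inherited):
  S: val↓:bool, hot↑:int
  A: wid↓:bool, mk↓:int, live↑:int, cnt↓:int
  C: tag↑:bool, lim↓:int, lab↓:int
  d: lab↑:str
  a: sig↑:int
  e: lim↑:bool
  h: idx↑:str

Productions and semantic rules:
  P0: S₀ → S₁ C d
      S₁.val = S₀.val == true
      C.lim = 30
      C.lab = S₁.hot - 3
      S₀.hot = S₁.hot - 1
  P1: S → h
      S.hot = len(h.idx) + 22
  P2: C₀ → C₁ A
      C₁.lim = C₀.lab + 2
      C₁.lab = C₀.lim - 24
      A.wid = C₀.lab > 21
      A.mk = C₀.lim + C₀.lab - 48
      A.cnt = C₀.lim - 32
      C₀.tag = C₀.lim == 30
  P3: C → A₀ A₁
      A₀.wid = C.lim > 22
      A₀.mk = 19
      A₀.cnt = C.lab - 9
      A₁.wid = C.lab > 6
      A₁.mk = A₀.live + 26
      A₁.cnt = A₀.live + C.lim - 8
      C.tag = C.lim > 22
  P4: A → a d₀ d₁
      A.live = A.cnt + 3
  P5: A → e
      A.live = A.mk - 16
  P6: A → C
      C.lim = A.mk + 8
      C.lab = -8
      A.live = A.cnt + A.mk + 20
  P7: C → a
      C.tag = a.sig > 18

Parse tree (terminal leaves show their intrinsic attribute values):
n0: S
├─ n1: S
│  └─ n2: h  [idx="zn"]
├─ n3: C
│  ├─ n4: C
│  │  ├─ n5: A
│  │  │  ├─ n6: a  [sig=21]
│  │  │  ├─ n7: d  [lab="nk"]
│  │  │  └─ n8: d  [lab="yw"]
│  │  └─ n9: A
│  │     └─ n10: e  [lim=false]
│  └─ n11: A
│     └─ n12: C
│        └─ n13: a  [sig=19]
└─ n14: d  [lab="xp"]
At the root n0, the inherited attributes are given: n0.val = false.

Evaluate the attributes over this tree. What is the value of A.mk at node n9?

26

1. n0.val = false  [given at root]
2. n1.val = false  [S₀.val == true]
3. n2.idx = "zn"  [terminal]
4. n1.hot = 24  [len(h.idx) + 22]
5. n3.lim = 30  [30]
6. n3.lab = 21  [S₁.hot - 3]
7. n4.lim = 23  [C₀.lab + 2]
8. n4.lab = 6  [C₀.lim - 24]
9. n5.wid = true  [C.lim > 22]
10. n5.mk = 19  [19]
11. n5.cnt = -3  [C.lab - 9]
12. n6.sig = 21  [terminal]
13. n7.lab = "nk"  [terminal]
14. n8.lab = "yw"  [terminal]
15. n5.live = 0  [A.cnt + 3]
16. n9.wid = false  [C.lab > 6]
17. n9.mk = 26  [A₀.live + 26]
18. n9.cnt = 15  [A₀.live + C.lim - 8]
19. n10.lim = false  [terminal]
20. n9.live = 10  [A.mk - 16]
21. n4.tag = true  [C.lim > 22]
22. n11.wid = false  [C₀.lab > 21]
23. n11.mk = 3  [C₀.lim + C₀.lab - 48]
24. n11.cnt = -2  [C₀.lim - 32]
25. n12.lim = 11  [A.mk + 8]
26. n12.lab = -8  [-8]
27. n13.sig = 19  [terminal]
28. n12.tag = true  [a.sig > 18]
29. n11.live = 21  [A.cnt + A.mk + 20]
30. n3.tag = true  [C₀.lim == 30]
31. n14.lab = "xp"  [terminal]
32. n0.hot = 23  [S₁.hot - 1]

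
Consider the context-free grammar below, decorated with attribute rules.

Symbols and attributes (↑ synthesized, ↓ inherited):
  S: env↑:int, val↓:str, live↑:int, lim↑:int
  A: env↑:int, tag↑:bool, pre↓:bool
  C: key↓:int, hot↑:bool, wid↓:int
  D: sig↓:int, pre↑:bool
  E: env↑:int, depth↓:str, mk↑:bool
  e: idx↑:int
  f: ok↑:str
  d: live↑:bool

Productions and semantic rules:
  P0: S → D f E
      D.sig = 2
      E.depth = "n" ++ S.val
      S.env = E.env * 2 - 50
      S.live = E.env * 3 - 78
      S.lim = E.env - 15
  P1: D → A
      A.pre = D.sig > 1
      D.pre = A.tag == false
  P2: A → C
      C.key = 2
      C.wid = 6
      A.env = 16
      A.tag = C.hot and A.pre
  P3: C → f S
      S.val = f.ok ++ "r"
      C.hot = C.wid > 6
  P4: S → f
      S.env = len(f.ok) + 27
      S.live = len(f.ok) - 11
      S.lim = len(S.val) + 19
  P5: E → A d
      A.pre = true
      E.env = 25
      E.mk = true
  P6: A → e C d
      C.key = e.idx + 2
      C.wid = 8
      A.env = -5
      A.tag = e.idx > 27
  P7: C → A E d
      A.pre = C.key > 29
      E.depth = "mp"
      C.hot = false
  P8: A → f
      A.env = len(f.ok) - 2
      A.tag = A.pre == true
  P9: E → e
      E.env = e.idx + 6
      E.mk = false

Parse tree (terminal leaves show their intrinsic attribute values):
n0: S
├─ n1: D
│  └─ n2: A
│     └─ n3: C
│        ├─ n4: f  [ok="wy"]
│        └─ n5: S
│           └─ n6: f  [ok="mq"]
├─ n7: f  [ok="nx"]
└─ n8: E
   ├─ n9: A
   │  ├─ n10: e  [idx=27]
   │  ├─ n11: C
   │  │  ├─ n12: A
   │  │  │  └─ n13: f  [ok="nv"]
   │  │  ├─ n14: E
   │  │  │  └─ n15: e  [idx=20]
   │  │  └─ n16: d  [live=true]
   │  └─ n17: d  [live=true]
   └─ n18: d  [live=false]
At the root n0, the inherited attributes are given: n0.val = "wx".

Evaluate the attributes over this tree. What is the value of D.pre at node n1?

1. n0.val = "wx"  [given at root]
2. n1.sig = 2  [2]
3. n2.pre = true  [D.sig > 1]
4. n3.key = 2  [2]
5. n3.wid = 6  [6]
6. n4.ok = "wy"  [terminal]
7. n5.val = "wyr"  [f.ok ++ "r"]
8. n6.ok = "mq"  [terminal]
9. n5.env = 29  [len(f.ok) + 27]
10. n5.live = -9  [len(f.ok) - 11]
11. n5.lim = 22  [len(S.val) + 19]
12. n3.hot = false  [C.wid > 6]
13. n2.env = 16  [16]
14. n2.tag = false  [C.hot and A.pre]
15. n1.pre = true  [A.tag == false]
16. n7.ok = "nx"  [terminal]
17. n8.depth = "nwx"  ["n" ++ S.val]
18. n9.pre = true  [true]
19. n10.idx = 27  [terminal]
20. n11.key = 29  [e.idx + 2]
21. n11.wid = 8  [8]
22. n12.pre = false  [C.key > 29]
23. n13.ok = "nv"  [terminal]
24. n12.env = 0  [len(f.ok) - 2]
25. n12.tag = false  [A.pre == true]
26. n14.depth = "mp"  ["mp"]
27. n15.idx = 20  [terminal]
28. n14.env = 26  [e.idx + 6]
29. n14.mk = false  [false]
30. n16.live = true  [terminal]
31. n11.hot = false  [false]
32. n17.live = true  [terminal]
33. n9.env = -5  [-5]
34. n9.tag = false  [e.idx > 27]
35. n18.live = false  [terminal]
36. n8.env = 25  [25]
37. n8.mk = true  [true]
38. n0.env = 0  [E.env * 2 - 50]
39. n0.live = -3  [E.env * 3 - 78]
40. n0.lim = 10  [E.env - 15]

true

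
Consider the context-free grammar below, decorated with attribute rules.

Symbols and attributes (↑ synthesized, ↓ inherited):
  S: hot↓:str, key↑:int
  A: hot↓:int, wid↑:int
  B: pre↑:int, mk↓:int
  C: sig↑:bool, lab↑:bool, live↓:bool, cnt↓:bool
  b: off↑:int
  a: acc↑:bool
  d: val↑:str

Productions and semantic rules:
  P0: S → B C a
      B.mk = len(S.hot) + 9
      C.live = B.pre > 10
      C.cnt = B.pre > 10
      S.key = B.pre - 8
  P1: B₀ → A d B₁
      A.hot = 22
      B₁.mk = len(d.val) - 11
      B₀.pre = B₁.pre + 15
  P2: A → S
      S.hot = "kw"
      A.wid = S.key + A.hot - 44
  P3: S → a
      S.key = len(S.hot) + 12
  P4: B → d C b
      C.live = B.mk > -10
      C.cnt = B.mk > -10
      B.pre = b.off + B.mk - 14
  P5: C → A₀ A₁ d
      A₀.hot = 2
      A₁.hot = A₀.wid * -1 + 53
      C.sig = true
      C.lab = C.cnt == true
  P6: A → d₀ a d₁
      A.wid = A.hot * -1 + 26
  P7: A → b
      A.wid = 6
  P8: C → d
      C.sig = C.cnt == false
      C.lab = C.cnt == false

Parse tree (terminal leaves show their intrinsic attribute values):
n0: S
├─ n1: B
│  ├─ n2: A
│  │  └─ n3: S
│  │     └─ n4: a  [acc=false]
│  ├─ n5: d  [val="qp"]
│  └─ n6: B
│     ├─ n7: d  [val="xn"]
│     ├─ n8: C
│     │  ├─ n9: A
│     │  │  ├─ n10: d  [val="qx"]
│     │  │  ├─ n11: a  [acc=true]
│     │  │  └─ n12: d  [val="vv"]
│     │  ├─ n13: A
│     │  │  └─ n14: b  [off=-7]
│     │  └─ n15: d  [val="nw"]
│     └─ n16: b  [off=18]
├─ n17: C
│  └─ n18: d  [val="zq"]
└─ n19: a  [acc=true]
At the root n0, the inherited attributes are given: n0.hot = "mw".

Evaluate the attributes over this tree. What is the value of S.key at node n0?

1. n0.hot = "mw"  [given at root]
2. n1.mk = 11  [len(S.hot) + 9]
3. n2.hot = 22  [22]
4. n3.hot = "kw"  ["kw"]
5. n4.acc = false  [terminal]
6. n3.key = 14  [len(S.hot) + 12]
7. n2.wid = -8  [S.key + A.hot - 44]
8. n5.val = "qp"  [terminal]
9. n6.mk = -9  [len(d.val) - 11]
10. n7.val = "xn"  [terminal]
11. n8.live = true  [B.mk > -10]
12. n8.cnt = true  [B.mk > -10]
13. n9.hot = 2  [2]
14. n10.val = "qx"  [terminal]
15. n11.acc = true  [terminal]
16. n12.val = "vv"  [terminal]
17. n9.wid = 24  [A.hot * -1 + 26]
18. n13.hot = 29  [A₀.wid * -1 + 53]
19. n14.off = -7  [terminal]
20. n13.wid = 6  [6]
21. n15.val = "nw"  [terminal]
22. n8.sig = true  [true]
23. n8.lab = true  [C.cnt == true]
24. n16.off = 18  [terminal]
25. n6.pre = -5  [b.off + B.mk - 14]
26. n1.pre = 10  [B₁.pre + 15]
27. n17.live = false  [B.pre > 10]
28. n17.cnt = false  [B.pre > 10]
29. n18.val = "zq"  [terminal]
30. n17.sig = true  [C.cnt == false]
31. n17.lab = true  [C.cnt == false]
32. n19.acc = true  [terminal]
33. n0.key = 2  [B.pre - 8]

2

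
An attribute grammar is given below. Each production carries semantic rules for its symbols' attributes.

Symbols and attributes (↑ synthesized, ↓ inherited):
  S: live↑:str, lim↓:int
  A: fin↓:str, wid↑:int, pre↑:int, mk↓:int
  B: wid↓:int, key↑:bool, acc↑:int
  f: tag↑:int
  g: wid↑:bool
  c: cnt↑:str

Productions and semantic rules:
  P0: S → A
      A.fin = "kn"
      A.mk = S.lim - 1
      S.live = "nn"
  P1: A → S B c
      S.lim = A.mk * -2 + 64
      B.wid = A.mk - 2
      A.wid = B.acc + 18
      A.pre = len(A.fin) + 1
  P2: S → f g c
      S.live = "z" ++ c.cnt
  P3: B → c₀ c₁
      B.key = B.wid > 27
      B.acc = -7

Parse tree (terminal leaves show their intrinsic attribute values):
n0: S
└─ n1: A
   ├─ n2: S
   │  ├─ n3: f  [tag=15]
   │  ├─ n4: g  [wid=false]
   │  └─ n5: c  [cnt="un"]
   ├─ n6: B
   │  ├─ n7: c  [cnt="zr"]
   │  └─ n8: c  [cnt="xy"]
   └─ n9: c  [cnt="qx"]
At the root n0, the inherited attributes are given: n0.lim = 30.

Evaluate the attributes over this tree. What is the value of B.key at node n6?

false

1. n0.lim = 30  [given at root]
2. n1.fin = "kn"  ["kn"]
3. n1.mk = 29  [S.lim - 1]
4. n2.lim = 6  [A.mk * -2 + 64]
5. n3.tag = 15  [terminal]
6. n4.wid = false  [terminal]
7. n5.cnt = "un"  [terminal]
8. n2.live = "zun"  ["z" ++ c.cnt]
9. n6.wid = 27  [A.mk - 2]
10. n7.cnt = "zr"  [terminal]
11. n8.cnt = "xy"  [terminal]
12. n6.key = false  [B.wid > 27]
13. n6.acc = -7  [-7]
14. n9.cnt = "qx"  [terminal]
15. n1.wid = 11  [B.acc + 18]
16. n1.pre = 3  [len(A.fin) + 1]
17. n0.live = "nn"  ["nn"]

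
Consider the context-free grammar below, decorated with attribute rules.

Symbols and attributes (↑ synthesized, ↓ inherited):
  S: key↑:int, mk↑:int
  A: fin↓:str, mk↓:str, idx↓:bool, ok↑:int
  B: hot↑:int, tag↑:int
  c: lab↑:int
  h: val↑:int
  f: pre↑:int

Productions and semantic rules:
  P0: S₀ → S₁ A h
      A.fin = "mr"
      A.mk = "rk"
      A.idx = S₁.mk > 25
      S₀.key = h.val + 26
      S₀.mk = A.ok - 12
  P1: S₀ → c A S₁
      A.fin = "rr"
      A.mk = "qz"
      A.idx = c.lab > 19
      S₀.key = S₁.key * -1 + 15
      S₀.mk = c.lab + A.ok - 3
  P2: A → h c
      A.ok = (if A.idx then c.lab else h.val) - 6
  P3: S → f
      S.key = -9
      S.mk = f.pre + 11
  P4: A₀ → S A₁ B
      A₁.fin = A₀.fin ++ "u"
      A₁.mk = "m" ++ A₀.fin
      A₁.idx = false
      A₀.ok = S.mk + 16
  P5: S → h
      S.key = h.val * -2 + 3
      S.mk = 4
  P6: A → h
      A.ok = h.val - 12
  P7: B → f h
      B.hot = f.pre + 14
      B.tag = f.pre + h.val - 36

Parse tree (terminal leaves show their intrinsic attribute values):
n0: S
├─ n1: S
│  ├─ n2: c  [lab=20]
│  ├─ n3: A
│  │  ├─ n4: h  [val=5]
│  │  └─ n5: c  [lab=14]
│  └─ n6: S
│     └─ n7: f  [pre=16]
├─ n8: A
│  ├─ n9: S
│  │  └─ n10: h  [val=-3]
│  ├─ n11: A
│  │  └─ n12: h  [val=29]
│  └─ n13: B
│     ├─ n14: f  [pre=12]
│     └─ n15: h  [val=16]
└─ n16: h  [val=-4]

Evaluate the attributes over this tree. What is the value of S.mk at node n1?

1. n2.lab = 20  [terminal]
2. n3.fin = "rr"  ["rr"]
3. n3.mk = "qz"  ["qz"]
4. n3.idx = true  [c.lab > 19]
5. n4.val = 5  [terminal]
6. n5.lab = 14  [terminal]
7. n3.ok = 8  [(if A.idx then c.lab else h.val) - 6]
8. n7.pre = 16  [terminal]
9. n6.key = -9  [-9]
10. n6.mk = 27  [f.pre + 11]
11. n1.key = 24  [S₁.key * -1 + 15]
12. n1.mk = 25  [c.lab + A.ok - 3]
13. n8.fin = "mr"  ["mr"]
14. n8.mk = "rk"  ["rk"]
15. n8.idx = false  [S₁.mk > 25]
16. n10.val = -3  [terminal]
17. n9.key = 9  [h.val * -2 + 3]
18. n9.mk = 4  [4]
19. n11.fin = "mru"  [A₀.fin ++ "u"]
20. n11.mk = "mmr"  ["m" ++ A₀.fin]
21. n11.idx = false  [false]
22. n12.val = 29  [terminal]
23. n11.ok = 17  [h.val - 12]
24. n14.pre = 12  [terminal]
25. n15.val = 16  [terminal]
26. n13.hot = 26  [f.pre + 14]
27. n13.tag = -8  [f.pre + h.val - 36]
28. n8.ok = 20  [S.mk + 16]
29. n16.val = -4  [terminal]
30. n0.key = 22  [h.val + 26]
31. n0.mk = 8  [A.ok - 12]

25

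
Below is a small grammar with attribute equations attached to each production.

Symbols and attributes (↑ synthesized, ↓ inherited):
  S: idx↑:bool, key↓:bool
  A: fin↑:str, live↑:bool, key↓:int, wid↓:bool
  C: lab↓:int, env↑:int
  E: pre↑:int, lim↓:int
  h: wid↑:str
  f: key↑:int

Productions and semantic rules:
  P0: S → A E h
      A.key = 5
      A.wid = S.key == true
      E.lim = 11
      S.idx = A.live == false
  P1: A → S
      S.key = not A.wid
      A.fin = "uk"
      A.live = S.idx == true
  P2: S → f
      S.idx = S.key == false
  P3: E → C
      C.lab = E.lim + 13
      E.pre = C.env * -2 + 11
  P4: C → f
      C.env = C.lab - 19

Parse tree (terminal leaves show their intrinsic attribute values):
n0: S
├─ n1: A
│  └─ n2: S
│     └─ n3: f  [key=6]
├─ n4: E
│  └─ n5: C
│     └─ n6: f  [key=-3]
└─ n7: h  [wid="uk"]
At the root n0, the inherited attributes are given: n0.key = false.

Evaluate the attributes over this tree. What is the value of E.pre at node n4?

1. n0.key = false  [given at root]
2. n1.key = 5  [5]
3. n1.wid = false  [S.key == true]
4. n2.key = true  [not A.wid]
5. n3.key = 6  [terminal]
6. n2.idx = false  [S.key == false]
7. n1.fin = "uk"  ["uk"]
8. n1.live = false  [S.idx == true]
9. n4.lim = 11  [11]
10. n5.lab = 24  [E.lim + 13]
11. n6.key = -3  [terminal]
12. n5.env = 5  [C.lab - 19]
13. n4.pre = 1  [C.env * -2 + 11]
14. n7.wid = "uk"  [terminal]
15. n0.idx = true  [A.live == false]

1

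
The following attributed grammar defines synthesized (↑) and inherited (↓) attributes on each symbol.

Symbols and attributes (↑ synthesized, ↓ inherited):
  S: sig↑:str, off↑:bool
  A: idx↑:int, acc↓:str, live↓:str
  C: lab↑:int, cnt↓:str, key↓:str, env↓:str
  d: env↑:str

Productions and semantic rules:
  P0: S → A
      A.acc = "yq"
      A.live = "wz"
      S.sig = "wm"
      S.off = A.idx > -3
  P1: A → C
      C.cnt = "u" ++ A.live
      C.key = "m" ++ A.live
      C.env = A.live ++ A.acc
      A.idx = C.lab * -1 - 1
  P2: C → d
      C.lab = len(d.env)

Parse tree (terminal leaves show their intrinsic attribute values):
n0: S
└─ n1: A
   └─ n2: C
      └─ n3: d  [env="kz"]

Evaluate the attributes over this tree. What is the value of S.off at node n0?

false

1. n1.acc = "yq"  ["yq"]
2. n1.live = "wz"  ["wz"]
3. n2.cnt = "uwz"  ["u" ++ A.live]
4. n2.key = "mwz"  ["m" ++ A.live]
5. n2.env = "wzyq"  [A.live ++ A.acc]
6. n3.env = "kz"  [terminal]
7. n2.lab = 2  [len(d.env)]
8. n1.idx = -3  [C.lab * -1 - 1]
9. n0.sig = "wm"  ["wm"]
10. n0.off = false  [A.idx > -3]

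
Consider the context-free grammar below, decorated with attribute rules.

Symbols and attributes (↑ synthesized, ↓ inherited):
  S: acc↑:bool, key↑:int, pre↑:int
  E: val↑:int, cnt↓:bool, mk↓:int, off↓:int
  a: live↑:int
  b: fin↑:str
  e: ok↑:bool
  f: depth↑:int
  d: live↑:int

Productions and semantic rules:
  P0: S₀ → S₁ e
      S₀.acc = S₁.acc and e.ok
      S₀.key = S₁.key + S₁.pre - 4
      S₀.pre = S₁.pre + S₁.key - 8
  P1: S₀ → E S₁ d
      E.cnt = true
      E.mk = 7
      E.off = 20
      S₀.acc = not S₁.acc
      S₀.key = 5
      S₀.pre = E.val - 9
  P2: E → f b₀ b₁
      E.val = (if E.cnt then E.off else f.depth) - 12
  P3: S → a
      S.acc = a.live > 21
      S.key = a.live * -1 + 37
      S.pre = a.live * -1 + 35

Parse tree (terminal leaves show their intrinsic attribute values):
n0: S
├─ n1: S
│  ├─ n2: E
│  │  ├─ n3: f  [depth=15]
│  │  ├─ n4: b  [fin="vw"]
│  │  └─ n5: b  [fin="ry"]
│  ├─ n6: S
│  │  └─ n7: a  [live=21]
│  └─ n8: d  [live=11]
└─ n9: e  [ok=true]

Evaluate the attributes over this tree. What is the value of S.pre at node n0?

1. n2.cnt = true  [true]
2. n2.mk = 7  [7]
3. n2.off = 20  [20]
4. n3.depth = 15  [terminal]
5. n4.fin = "vw"  [terminal]
6. n5.fin = "ry"  [terminal]
7. n2.val = 8  [(if E.cnt then E.off else f.depth) - 12]
8. n7.live = 21  [terminal]
9. n6.acc = false  [a.live > 21]
10. n6.key = 16  [a.live * -1 + 37]
11. n6.pre = 14  [a.live * -1 + 35]
12. n8.live = 11  [terminal]
13. n1.acc = true  [not S₁.acc]
14. n1.key = 5  [5]
15. n1.pre = -1  [E.val - 9]
16. n9.ok = true  [terminal]
17. n0.acc = true  [S₁.acc and e.ok]
18. n0.key = 0  [S₁.key + S₁.pre - 4]
19. n0.pre = -4  [S₁.pre + S₁.key - 8]

-4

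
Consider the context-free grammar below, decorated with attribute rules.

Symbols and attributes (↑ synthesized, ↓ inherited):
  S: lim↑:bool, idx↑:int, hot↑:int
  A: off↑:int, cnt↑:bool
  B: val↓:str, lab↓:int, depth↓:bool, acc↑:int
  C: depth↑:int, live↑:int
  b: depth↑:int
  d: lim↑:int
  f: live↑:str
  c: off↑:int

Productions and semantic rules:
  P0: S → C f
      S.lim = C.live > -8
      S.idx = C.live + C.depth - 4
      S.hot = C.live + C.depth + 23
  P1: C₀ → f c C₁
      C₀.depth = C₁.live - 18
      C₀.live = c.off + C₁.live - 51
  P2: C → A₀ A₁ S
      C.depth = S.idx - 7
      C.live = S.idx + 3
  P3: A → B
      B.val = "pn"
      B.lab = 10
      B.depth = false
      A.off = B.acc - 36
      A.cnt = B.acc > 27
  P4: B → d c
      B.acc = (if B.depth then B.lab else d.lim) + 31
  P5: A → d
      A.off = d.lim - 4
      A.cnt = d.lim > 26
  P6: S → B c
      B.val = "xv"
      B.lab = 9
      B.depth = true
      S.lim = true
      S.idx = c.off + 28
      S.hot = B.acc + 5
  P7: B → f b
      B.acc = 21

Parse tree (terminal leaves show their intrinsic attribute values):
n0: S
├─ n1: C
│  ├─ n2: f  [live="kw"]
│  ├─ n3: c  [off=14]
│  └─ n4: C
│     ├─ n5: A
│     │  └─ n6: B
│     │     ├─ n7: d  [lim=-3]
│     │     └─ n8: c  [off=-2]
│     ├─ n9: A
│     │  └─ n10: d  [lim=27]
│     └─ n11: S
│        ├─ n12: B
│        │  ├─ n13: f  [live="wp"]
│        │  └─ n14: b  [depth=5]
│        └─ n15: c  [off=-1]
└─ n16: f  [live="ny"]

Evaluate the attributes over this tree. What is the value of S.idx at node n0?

1

1. n2.live = "kw"  [terminal]
2. n3.off = 14  [terminal]
3. n6.val = "pn"  ["pn"]
4. n6.lab = 10  [10]
5. n6.depth = false  [false]
6. n7.lim = -3  [terminal]
7. n8.off = -2  [terminal]
8. n6.acc = 28  [(if B.depth then B.lab else d.lim) + 31]
9. n5.off = -8  [B.acc - 36]
10. n5.cnt = true  [B.acc > 27]
11. n10.lim = 27  [terminal]
12. n9.off = 23  [d.lim - 4]
13. n9.cnt = true  [d.lim > 26]
14. n12.val = "xv"  ["xv"]
15. n12.lab = 9  [9]
16. n12.depth = true  [true]
17. n13.live = "wp"  [terminal]
18. n14.depth = 5  [terminal]
19. n12.acc = 21  [21]
20. n15.off = -1  [terminal]
21. n11.lim = true  [true]
22. n11.idx = 27  [c.off + 28]
23. n11.hot = 26  [B.acc + 5]
24. n4.depth = 20  [S.idx - 7]
25. n4.live = 30  [S.idx + 3]
26. n1.depth = 12  [C₁.live - 18]
27. n1.live = -7  [c.off + C₁.live - 51]
28. n16.live = "ny"  [terminal]
29. n0.lim = true  [C.live > -8]
30. n0.idx = 1  [C.live + C.depth - 4]
31. n0.hot = 28  [C.live + C.depth + 23]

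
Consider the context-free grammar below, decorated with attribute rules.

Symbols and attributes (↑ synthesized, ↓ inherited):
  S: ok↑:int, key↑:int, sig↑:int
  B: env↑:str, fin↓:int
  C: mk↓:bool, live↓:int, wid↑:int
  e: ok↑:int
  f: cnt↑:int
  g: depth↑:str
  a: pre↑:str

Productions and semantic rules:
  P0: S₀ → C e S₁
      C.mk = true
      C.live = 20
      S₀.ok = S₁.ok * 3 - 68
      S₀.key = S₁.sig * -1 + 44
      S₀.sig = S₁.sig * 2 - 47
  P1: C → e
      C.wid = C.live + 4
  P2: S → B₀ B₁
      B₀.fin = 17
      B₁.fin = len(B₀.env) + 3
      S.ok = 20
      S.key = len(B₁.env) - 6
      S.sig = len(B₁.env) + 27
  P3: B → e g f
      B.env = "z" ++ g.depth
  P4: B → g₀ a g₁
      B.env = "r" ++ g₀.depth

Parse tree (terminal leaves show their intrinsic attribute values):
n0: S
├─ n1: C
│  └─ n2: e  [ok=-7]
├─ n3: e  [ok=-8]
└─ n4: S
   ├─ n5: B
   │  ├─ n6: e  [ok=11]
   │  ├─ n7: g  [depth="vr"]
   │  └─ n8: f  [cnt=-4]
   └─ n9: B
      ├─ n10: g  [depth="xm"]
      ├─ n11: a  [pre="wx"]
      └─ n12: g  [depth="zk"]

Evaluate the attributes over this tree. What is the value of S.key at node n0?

14

1. n1.mk = true  [true]
2. n1.live = 20  [20]
3. n2.ok = -7  [terminal]
4. n1.wid = 24  [C.live + 4]
5. n3.ok = -8  [terminal]
6. n5.fin = 17  [17]
7. n6.ok = 11  [terminal]
8. n7.depth = "vr"  [terminal]
9. n8.cnt = -4  [terminal]
10. n5.env = "zvr"  ["z" ++ g.depth]
11. n9.fin = 6  [len(B₀.env) + 3]
12. n10.depth = "xm"  [terminal]
13. n11.pre = "wx"  [terminal]
14. n12.depth = "zk"  [terminal]
15. n9.env = "rxm"  ["r" ++ g₀.depth]
16. n4.ok = 20  [20]
17. n4.key = -3  [len(B₁.env) - 6]
18. n4.sig = 30  [len(B₁.env) + 27]
19. n0.ok = -8  [S₁.ok * 3 - 68]
20. n0.key = 14  [S₁.sig * -1 + 44]
21. n0.sig = 13  [S₁.sig * 2 - 47]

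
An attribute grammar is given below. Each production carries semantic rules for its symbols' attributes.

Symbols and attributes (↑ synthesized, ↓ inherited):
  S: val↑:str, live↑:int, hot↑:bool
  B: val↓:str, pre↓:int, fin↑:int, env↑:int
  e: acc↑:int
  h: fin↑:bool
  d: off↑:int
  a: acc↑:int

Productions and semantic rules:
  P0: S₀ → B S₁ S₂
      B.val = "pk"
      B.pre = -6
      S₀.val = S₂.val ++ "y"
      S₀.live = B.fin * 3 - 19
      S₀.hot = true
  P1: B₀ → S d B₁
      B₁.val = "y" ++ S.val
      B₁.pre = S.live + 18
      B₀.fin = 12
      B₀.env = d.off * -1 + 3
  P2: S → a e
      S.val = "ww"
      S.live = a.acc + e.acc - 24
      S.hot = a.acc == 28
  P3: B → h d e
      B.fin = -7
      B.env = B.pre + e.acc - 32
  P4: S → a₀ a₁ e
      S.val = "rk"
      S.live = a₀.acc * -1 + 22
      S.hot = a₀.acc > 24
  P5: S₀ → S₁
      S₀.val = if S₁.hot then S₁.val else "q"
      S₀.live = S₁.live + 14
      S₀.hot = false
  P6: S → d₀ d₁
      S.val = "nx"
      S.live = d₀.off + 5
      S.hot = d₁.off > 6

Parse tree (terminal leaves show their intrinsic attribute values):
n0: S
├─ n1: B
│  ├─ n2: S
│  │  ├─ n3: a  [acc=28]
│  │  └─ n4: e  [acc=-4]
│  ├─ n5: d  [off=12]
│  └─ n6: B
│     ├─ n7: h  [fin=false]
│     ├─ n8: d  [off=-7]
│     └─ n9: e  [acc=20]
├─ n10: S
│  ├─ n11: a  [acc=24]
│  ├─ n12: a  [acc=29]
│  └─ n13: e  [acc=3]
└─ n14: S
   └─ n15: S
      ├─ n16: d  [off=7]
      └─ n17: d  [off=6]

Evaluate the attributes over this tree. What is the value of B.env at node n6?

1. n1.val = "pk"  ["pk"]
2. n1.pre = -6  [-6]
3. n3.acc = 28  [terminal]
4. n4.acc = -4  [terminal]
5. n2.val = "ww"  ["ww"]
6. n2.live = 0  [a.acc + e.acc - 24]
7. n2.hot = true  [a.acc == 28]
8. n5.off = 12  [terminal]
9. n6.val = "yww"  ["y" ++ S.val]
10. n6.pre = 18  [S.live + 18]
11. n7.fin = false  [terminal]
12. n8.off = -7  [terminal]
13. n9.acc = 20  [terminal]
14. n6.fin = -7  [-7]
15. n6.env = 6  [B.pre + e.acc - 32]
16. n1.fin = 12  [12]
17. n1.env = -9  [d.off * -1 + 3]
18. n11.acc = 24  [terminal]
19. n12.acc = 29  [terminal]
20. n13.acc = 3  [terminal]
21. n10.val = "rk"  ["rk"]
22. n10.live = -2  [a₀.acc * -1 + 22]
23. n10.hot = false  [a₀.acc > 24]
24. n16.off = 7  [terminal]
25. n17.off = 6  [terminal]
26. n15.val = "nx"  ["nx"]
27. n15.live = 12  [d₀.off + 5]
28. n15.hot = false  [d₁.off > 6]
29. n14.val = "q"  [if S₁.hot then S₁.val else "q"]
30. n14.live = 26  [S₁.live + 14]
31. n14.hot = false  [false]
32. n0.val = "qy"  [S₂.val ++ "y"]
33. n0.live = 17  [B.fin * 3 - 19]
34. n0.hot = true  [true]

6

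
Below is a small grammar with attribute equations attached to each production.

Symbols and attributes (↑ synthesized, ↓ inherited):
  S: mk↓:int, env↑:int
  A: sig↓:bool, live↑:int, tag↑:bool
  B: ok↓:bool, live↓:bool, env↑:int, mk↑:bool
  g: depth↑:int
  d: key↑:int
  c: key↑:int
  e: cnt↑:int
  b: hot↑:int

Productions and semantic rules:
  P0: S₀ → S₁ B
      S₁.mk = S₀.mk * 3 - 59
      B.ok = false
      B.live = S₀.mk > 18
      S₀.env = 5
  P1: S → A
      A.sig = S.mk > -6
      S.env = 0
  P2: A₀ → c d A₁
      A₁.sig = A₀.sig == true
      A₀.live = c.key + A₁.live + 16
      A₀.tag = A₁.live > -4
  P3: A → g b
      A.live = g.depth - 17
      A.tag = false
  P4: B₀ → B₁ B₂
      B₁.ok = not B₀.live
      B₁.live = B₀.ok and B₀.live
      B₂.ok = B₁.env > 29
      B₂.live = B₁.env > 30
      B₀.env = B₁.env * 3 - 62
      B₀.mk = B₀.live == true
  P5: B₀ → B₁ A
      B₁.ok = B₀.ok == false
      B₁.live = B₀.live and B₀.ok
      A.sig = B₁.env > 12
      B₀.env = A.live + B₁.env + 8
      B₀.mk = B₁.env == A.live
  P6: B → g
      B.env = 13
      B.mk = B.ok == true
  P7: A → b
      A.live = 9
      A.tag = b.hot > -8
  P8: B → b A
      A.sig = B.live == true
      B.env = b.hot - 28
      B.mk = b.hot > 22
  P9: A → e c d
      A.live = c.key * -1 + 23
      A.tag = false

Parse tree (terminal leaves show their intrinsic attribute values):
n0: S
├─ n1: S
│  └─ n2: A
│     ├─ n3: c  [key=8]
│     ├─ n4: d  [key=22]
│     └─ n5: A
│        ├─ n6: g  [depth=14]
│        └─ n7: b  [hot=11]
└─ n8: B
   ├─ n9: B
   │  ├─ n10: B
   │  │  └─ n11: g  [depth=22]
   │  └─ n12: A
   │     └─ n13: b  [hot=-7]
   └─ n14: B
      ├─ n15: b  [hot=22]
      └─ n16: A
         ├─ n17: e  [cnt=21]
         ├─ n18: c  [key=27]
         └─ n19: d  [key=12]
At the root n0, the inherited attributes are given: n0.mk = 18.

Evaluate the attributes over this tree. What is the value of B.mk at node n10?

false

1. n0.mk = 18  [given at root]
2. n1.mk = -5  [S₀.mk * 3 - 59]
3. n2.sig = true  [S.mk > -6]
4. n3.key = 8  [terminal]
5. n4.key = 22  [terminal]
6. n5.sig = true  [A₀.sig == true]
7. n6.depth = 14  [terminal]
8. n7.hot = 11  [terminal]
9. n5.live = -3  [g.depth - 17]
10. n5.tag = false  [false]
11. n2.live = 21  [c.key + A₁.live + 16]
12. n2.tag = true  [A₁.live > -4]
13. n1.env = 0  [0]
14. n8.ok = false  [false]
15. n8.live = false  [S₀.mk > 18]
16. n9.ok = true  [not B₀.live]
17. n9.live = false  [B₀.ok and B₀.live]
18. n10.ok = false  [B₀.ok == false]
19. n10.live = false  [B₀.live and B₀.ok]
20. n11.depth = 22  [terminal]
21. n10.env = 13  [13]
22. n10.mk = false  [B.ok == true]
23. n12.sig = true  [B₁.env > 12]
24. n13.hot = -7  [terminal]
25. n12.live = 9  [9]
26. n12.tag = true  [b.hot > -8]
27. n9.env = 30  [A.live + B₁.env + 8]
28. n9.mk = false  [B₁.env == A.live]
29. n14.ok = true  [B₁.env > 29]
30. n14.live = false  [B₁.env > 30]
31. n15.hot = 22  [terminal]
32. n16.sig = false  [B.live == true]
33. n17.cnt = 21  [terminal]
34. n18.key = 27  [terminal]
35. n19.key = 12  [terminal]
36. n16.live = -4  [c.key * -1 + 23]
37. n16.tag = false  [false]
38. n14.env = -6  [b.hot - 28]
39. n14.mk = false  [b.hot > 22]
40. n8.env = 28  [B₁.env * 3 - 62]
41. n8.mk = false  [B₀.live == true]
42. n0.env = 5  [5]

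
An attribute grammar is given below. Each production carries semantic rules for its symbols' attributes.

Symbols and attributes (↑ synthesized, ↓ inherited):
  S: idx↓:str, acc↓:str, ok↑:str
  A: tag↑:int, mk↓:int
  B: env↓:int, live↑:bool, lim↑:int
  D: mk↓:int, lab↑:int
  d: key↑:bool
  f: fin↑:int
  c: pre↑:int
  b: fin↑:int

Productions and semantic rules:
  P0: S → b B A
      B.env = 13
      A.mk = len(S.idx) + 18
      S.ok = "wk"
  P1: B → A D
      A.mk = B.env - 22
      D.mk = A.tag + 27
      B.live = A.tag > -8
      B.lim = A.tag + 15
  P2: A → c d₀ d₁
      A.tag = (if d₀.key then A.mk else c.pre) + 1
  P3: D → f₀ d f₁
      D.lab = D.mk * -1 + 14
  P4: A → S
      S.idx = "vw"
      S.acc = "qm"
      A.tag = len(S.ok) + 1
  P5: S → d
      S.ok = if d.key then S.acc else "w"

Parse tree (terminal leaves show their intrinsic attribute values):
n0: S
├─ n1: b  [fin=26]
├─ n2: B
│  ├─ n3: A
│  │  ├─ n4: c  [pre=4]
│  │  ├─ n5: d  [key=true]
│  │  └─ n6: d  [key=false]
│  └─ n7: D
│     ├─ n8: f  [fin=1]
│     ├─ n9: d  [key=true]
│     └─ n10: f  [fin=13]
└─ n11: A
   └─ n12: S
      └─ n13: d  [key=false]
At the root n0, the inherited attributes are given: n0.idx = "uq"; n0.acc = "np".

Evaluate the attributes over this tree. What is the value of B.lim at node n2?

7

1. n0.idx = "uq"  [given at root]
2. n0.acc = "np"  [given at root]
3. n1.fin = 26  [terminal]
4. n2.env = 13  [13]
5. n3.mk = -9  [B.env - 22]
6. n4.pre = 4  [terminal]
7. n5.key = true  [terminal]
8. n6.key = false  [terminal]
9. n3.tag = -8  [(if d₀.key then A.mk else c.pre) + 1]
10. n7.mk = 19  [A.tag + 27]
11. n8.fin = 1  [terminal]
12. n9.key = true  [terminal]
13. n10.fin = 13  [terminal]
14. n7.lab = -5  [D.mk * -1 + 14]
15. n2.live = false  [A.tag > -8]
16. n2.lim = 7  [A.tag + 15]
17. n11.mk = 20  [len(S.idx) + 18]
18. n12.idx = "vw"  ["vw"]
19. n12.acc = "qm"  ["qm"]
20. n13.key = false  [terminal]
21. n12.ok = "w"  [if d.key then S.acc else "w"]
22. n11.tag = 2  [len(S.ok) + 1]
23. n0.ok = "wk"  ["wk"]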